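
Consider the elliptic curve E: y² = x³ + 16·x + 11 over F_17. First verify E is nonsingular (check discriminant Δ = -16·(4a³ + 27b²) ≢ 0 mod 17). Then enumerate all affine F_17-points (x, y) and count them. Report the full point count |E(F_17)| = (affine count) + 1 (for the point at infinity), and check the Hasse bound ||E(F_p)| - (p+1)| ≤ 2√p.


Affine points = {(2, 0), (3, 1), (3, 16), (6, 0), (9, 0), (10, 7), (10, 10), (13, 6), (13, 11), (14, 2), (14, 15)}; affine count = 11; |E(F_17)| = 12.

Discriminant check: Δ ∝ 4a³ + 27b² = 4·16³ + 27·11² = 4·4096 + 27·121 ≡ 16 (mod 17). Nonzero ⇒ E is nonsingular.
For each x ∈ F_17, compute rhs = x³ + 16·x + 11 mod 17, then count y ∈ F_17 with y² ≡ rhs.
  x = 0: rhs = 11, matching y values: none (0 points).
  x = 1: rhs = 11, matching y values: none (0 points).
  x = 2: rhs = 0, matching y values: 0 (1 points).
  x = 3: rhs = 1, matching y values: 1, 16 (2 points).
  x = 4: rhs = 3, matching y values: none (0 points).
  x = 5: rhs = 12, matching y values: none (0 points).
  x = 6: rhs = 0, matching y values: 0 (1 points).
  x = 7: rhs = 7, matching y values: none (0 points).
  x = 8: rhs = 5, matching y values: none (0 points).
  x = 9: rhs = 0, matching y values: 0 (1 points).
  x = 10: rhs = 15, matching y values: 7, 10 (2 points).
  x = 11: rhs = 5, matching y values: none (0 points).
  x = 12: rhs = 10, matching y values: none (0 points).
  x = 13: rhs = 2, matching y values: 6, 11 (2 points).
  x = 14: rhs = 4, matching y values: 2, 15 (2 points).
  x = 15: rhs = 5, matching y values: none (0 points).
  x = 16: rhs = 11, matching y values: none (0 points).
Total affine count: 11.
Full point count |E(F_17)| = 11 + 1 = 12.
Hasse bound: |12 − (17+1)| = |-6| = 6 ≤ 2√17 ≈ 8.2462 ✓.


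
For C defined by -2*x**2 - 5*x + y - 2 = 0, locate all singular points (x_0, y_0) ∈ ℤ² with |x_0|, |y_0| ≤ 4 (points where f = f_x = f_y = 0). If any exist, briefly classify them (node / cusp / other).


No singular points in the scanned grid; C is smooth there.

Compute partial derivatives:
  f_x = -4*x - 5.
  f_y = 1.
f_y = 1 is a nonzero constant, so f_y never vanishes: no point (x, y) can satisfy f = f_x = f_y = 0. In particular no (x, y) ∈ {−4, ..., 4}² is singular; the curve is smooth.


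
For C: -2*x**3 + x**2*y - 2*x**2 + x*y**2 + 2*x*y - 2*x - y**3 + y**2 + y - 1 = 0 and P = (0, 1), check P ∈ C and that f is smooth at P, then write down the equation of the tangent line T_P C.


Tangent line at P: x = 0.

Step 1: f(0, 1) = 0, so P lies on C.
Step 2: partial derivatives
  f_x(x, y) = -6*x**2 + 2*x*y - 4*x + y**2 + 2*y - 2, f_y(x, y) = x**2 + 2*x*y + 2*x - 3*y**2 + 2*y + 1.
  f_x(P) = 1, f_y(P) = 0 (gradient nonzero, so P is smooth).
Step 3: tangent line at P: 1·(x − 0) + 0·(y − 1) = 0.
Expanding: x = 0.


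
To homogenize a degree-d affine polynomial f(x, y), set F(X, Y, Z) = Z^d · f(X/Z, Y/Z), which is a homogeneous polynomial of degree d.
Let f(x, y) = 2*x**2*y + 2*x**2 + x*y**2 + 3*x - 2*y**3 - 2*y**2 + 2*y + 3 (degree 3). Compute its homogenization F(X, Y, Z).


F(X, Y, Z) = 2*X**2*Y + 2*X**2*Z + X*Y**2 + 3*X*Z**2 - 2*Y**3 - 2*Y**2*Z + 2*Y*Z**2 + 3*Z**3

deg(f) = 3.
Substitute x = X/Z, y = Y/Z into f, then multiply by Z^3.
  monomial 2·x^2·y^1 ↦ 2·X^2·Y^1·Z^0.
  monomial 2·x^2·y^0 ↦ 2·X^2·Y^0·Z^1.
  monomial 1·x^1·y^2 ↦ 1·X^1·Y^2·Z^0.
  monomial 3·x^1·y^0 ↦ 3·X^1·Y^0·Z^2.
  monomial -2·x^0·y^3 ↦ -2·X^0·Y^3·Z^0.
  monomial -2·x^0·y^2 ↦ -2·X^0·Y^2·Z^1.
  monomial 2·x^0·y^1 ↦ 2·X^0·Y^1·Z^2.
  monomial 3·x^0·y^0 ↦ 3·X^0·Y^0·Z^3.
Collecting: F(X, Y, Z) = 2*X**2*Y + 2*X**2*Z + X*Y**2 + 3*X*Z**2 - 2*Y**3 - 2*Y**2*Z + 2*Y*Z**2 + 3*Z**3.


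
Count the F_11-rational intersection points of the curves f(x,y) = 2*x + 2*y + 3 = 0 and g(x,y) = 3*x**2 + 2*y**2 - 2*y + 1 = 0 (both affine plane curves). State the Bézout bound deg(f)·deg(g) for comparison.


Common zeros: {(6, 9), (10, 5)}; count = 2; Bézout bound = 2.

deg(f) = 1, deg(g) = 2, so Bézout bound = 2.
Scan x ∈ F_11. For each x, list the y ∈ F_11 with f(x, y) ≡ 0 and those with g(x, y) ≡ 0 (mod 11); the common zeros in that column are the intersection.
  x = 0: f ≡ 0 at y ∈ {4}; g ≡ 0 at y ∈ ∅; common: ∅.
  x = 1: f ≡ 0 at y ∈ {3}; g ≡ 0 at y ∈ {5, 7}; common: ∅.
  x = 2: f ≡ 0 at y ∈ {2}; g ≡ 0 at y ∈ ∅; common: ∅.
  x = 3: f ≡ 0 at y ∈ {1}; g ≡ 0 at y ∈ {6}; common: ∅.
  x = 4: f ≡ 0 at y ∈ {0}; g ≡ 0 at y ∈ ∅; common: ∅.
  x = 5: f ≡ 0 at y ∈ {10}; g ≡ 0 at y ∈ {3, 9}; common: ∅.
  x = 6: f ≡ 0 at y ∈ {9}; g ≡ 0 at y ∈ {3, 9}; common: {9}.
  x = 7: f ≡ 0 at y ∈ {8}; g ≡ 0 at y ∈ ∅; common: ∅.
  x = 8: f ≡ 0 at y ∈ {7}; g ≡ 0 at y ∈ {6}; common: ∅.
  x = 9: f ≡ 0 at y ∈ {6}; g ≡ 0 at y ∈ ∅; common: ∅.
  x = 10: f ≡ 0 at y ∈ {5}; g ≡ 0 at y ∈ {5, 7}; common: {5}.
Collecting: common zeros = {(6, 9), (10, 5)}, so the count is 2.
Comparison with the Bézout bound: 2 ≤ 2 = deg(f)·deg(g), as expected for curves with no common component (the bound is attained).


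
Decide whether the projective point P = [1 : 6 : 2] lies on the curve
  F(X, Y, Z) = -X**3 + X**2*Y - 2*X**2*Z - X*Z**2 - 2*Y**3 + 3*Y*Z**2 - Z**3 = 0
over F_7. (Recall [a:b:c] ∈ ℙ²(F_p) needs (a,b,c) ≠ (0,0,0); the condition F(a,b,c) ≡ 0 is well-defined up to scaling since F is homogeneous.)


F(1,6,2) ≡ 0 (mod 7); P is on the curve.

Evaluate F(1, 6, 2) term-by-term (mod 7).
  -X**3 ↦ -1·1·1·1 = -1
  X**2*Y ↦ 1·1·6·1 = 6
  -2*X**2*Z ↦ -2·1·1·2 = -4
  -X*Z**2 ↦ -1·1·1·4 = -4
  -2*Y**3 ↦ -2·1·216·1 = -432
  3*Y*Z**2 ↦ 3·1·6·4 = 72
  -Z**3 ↦ -1·1·1·8 = -8
Sum: F(1, 6, 2) = (-1) + (6) + (-4) + (-4) + (-432) + (72) + (-8) = -371.
Reducing mod 7: -371 ≡ 0 (mod 7).
Since F(a, b, c) ≡ 0 (mod 7), P lies on the curve.


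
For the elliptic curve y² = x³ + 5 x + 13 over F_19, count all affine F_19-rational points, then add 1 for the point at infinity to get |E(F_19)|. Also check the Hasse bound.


Affine points = {(1, 0), (3, 6), (3, 13), (5, 7), (5, 12), (7, 7), (7, 12), (15, 9), (15, 10), (16, 3), (16, 16), (18, 8), (18, 11)}; affine count = 13; |E(F_19)| = 14.

Discriminant check: Δ ∝ 4a³ + 27b² = 4·5³ + 27·13² = 4·125 + 27·169 ≡ 9 (mod 19). Nonzero ⇒ E is nonsingular.
For each x ∈ F_19, compute rhs = x³ + 5·x + 13 mod 19, then count y ∈ F_19 with y² ≡ rhs.
  x = 0: rhs = 13, matching y values: none (0 points).
  x = 1: rhs = 0, matching y values: 0 (1 points).
  x = 2: rhs = 12, matching y values: none (0 points).
  x = 3: rhs = 17, matching y values: 6, 13 (2 points).
  x = 4: rhs = 2, matching y values: none (0 points).
  x = 5: rhs = 11, matching y values: 7, 12 (2 points).
  x = 6: rhs = 12, matching y values: none (0 points).
  x = 7: rhs = 11, matching y values: 7, 12 (2 points).
  x = 8: rhs = 14, matching y values: none (0 points).
  x = 9: rhs = 8, matching y values: none (0 points).
  x = 10: rhs = 18, matching y values: none (0 points).
  x = 11: rhs = 12, matching y values: none (0 points).
  x = 12: rhs = 15, matching y values: none (0 points).
  x = 13: rhs = 14, matching y values: none (0 points).
  x = 14: rhs = 15, matching y values: none (0 points).
  x = 15: rhs = 5, matching y values: 9, 10 (2 points).
  x = 16: rhs = 9, matching y values: 3, 16 (2 points).
  x = 17: rhs = 14, matching y values: none (0 points).
  x = 18: rhs = 7, matching y values: 8, 11 (2 points).
Total affine count: 13.
Full point count |E(F_19)| = 13 + 1 = 14.
Hasse bound: |14 − (19+1)| = |-6| = 6 ≤ 2√19 ≈ 8.7178 ✓.


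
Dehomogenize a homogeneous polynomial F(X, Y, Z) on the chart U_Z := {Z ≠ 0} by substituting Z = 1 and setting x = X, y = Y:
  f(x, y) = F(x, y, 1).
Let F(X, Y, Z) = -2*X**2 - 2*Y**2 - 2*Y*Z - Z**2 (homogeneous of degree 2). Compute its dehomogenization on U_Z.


f(x, y) = -2*x**2 - 2*y**2 - 2*y - 1

On U_Z we set Z = 1. Each monomial c·X^i·Y^j·Z^k in F becomes c·x^i·y^j·1^k = c·x^i·y^j.
Substituting Z = 1: F(X, Y, 1) = -2*x**2 - 2*y**2 - 2*y - 1.
Note: deg(f) ≤ deg(F) = 2; strict inequality happens when F is divisible by Z (lost terms).


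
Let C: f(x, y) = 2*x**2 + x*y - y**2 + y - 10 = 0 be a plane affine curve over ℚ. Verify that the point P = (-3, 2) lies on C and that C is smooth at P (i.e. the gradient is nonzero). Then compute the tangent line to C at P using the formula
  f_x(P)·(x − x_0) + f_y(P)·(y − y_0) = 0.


Tangent line at P: -10*x - 6*y - 18 = 0.

Step 1: f(-3, 2) = 0, so P lies on C.
Step 2: partial derivatives
  f_x(x, y) = 4*x + y, f_y(x, y) = x - 2*y + 1.
  f_x(P) = -10, f_y(P) = -6 (gradient nonzero, so P is smooth).
Step 3: tangent line at P: -10·(x − -3) + -6·(y − 2) = 0.
Expanding: -10*x - 6*y - 18 = 0.


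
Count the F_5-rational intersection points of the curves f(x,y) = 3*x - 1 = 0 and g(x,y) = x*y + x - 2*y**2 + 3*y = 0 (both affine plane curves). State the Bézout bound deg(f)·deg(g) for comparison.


Common zeros: {(2, 1), (2, 4)}; count = 2; Bézout bound = 2.

deg(f) = 1, deg(g) = 2, so Bézout bound = 2.
Scan x ∈ F_5. For each x, list the y ∈ F_5 with f(x, y) ≡ 0 and those with g(x, y) ≡ 0 (mod 5); the common zeros in that column are the intersection.
  x = 0: f ≡ 0 at y ∈ ∅; g ≡ 0 at y ∈ {0, 4}; common: ∅.
  x = 1: f ≡ 0 at y ∈ ∅; g ≡ 0 at y ∈ {3, 4}; common: ∅.
  x = 2: f ≡ 0 at y ∈ {0, 1, 2, 3, 4}; g ≡ 0 at y ∈ {1, 4}; common: {1, 4}.
  x = 3: f ≡ 0 at y ∈ ∅; g ≡ 0 at y ∈ {4}; common: ∅.
  x = 4: f ≡ 0 at y ∈ ∅; g ≡ 0 at y ∈ {2, 4}; common: ∅.
Collecting: common zeros = {(2, 1), (2, 4)}, so the count is 2.
Comparison with the Bézout bound: 2 ≤ 2 = deg(f)·deg(g), as expected for curves with no common component (the bound is attained).


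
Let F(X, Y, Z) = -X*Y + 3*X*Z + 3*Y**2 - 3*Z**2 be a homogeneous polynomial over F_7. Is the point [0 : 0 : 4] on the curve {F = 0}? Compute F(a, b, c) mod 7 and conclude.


F(0,0,4) ≡ 1 (mod 7); P is NOT on the curve.

Evaluate F(0, 0, 4) term-by-term (mod 7).
  -X*Y ↦ -1·0·0·1 = 0
  3*X*Z ↦ 3·0·1·4 = 0
  3*Y**2 ↦ 3·1·0·1 = 0
  -3*Z**2 ↦ -3·1·1·16 = -48
Sum: F(0, 0, 4) = (0) + (0) + (0) + (-48) = -48.
Reducing mod 7: -48 ≡ 1 (mod 7).
Since F(a, b, c) ≡ 1 ≠ 0 (mod 7), P does NOT lie on the curve.


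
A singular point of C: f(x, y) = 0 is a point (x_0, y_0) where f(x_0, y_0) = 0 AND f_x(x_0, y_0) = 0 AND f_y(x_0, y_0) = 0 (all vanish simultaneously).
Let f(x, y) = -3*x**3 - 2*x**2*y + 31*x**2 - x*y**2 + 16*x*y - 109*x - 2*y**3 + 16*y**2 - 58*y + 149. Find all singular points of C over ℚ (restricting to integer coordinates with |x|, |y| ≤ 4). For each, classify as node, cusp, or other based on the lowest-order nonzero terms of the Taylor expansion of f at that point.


Singular points: {(3, 2)}; classification: cusp.

Compute partial derivatives:
  f_x = -9*x**2 - 4*x*y + 62*x - y**2 + 16*y - 109.
  f_y = -2*x**2 - 2*x*y + 16*x - 6*y**2 + 32*y - 58.
Scan x_0 ∈ {−4, ..., 4}. For each x_0, f_y(x_0, y) is a polynomial in y; find its integer roots y ∈ {−4, ..., 4}, then test f_x and f at those candidates.
  x = -4: f_y(-4, y) = -6*y**2 + 40*y - 154; no integer root y with |y| ≤ 4.
  x = -3: f_y(-3, y) = -6*y**2 + 38*y - 124; no integer root y with |y| ≤ 4.
  x = -2: f_y(-2, y) = -6*y**2 + 36*y - 98; no integer root y with |y| ≤ 4.
  x = -1: f_y(-1, y) = -6*y**2 + 34*y - 76; no integer root y with |y| ≤ 4.
  x = 0: f_y(0, y) = -6*y**2 + 32*y - 58; no integer root y with |y| ≤ 4.
  x = 1: f_y(1, y) = -6*y**2 + 30*y - 44; no integer root y with |y| ≤ 4.
  x = 2: f_y(2, y) = -6*y**2 + 28*y - 34; no integer root y with |y| ≤ 4.
  x = 3: f_y(3, y) = -6*y**2 + 26*y - 28; vanishes at y ∈ {2}. (3, 2): f_x = 0, f = 0 — SINGULAR.
  x = 4: f_y(4, y) = -6*y**2 + 24*y - 26; no integer root y with |y| ≤ 4.
Only singular point on the grid: (3, 2).
Classify: substitute x = 3 + u, y = 2 + v and expand: f = -3*u**3 - 2*u**2*v - u*v**2 - 2*v**3 + v**2.
No constant or linear terms (consistent with a singular point). Quadratic part: v**2. Cubic part: -3*u**3 - 2*u**2*v - u*v**2 - 2*v**3.
The quadratic part v**2 is a perfect square, so there is a single (double) tangent line v = 0, i.e. y = 2. Restricting the cubic part to that line (v = 0) leaves -3*u**3 ≠ 0, so f is not divisible by v and the branch is v² ≈ 3*u**3 to lowest order — this is a cusp.
Classification: cusp.


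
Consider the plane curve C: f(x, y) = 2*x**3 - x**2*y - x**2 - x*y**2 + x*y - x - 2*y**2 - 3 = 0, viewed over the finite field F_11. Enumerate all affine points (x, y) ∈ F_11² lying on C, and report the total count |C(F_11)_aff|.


Affine F_11-points: {(0, 2), (0, 9), (7, 0), (7, 10), (8, 6), (9, 2)}; count = 6.

For each of the 121 pairs (x, y) ∈ F_11², evaluate f(x, y) mod 11. Record the zeros.
  x = 0: [0↦8, 1↦6, 2↦0, 3↦1, 4↦9, 5↦2, 6↦2, 7↦9, 8↦1, 9↦0, 10↦6]  zeros at y ∈ {2, 9}
  x = 1: [0↦8, 1↦5, 2↦7, 3↦3, 4↦4, 5↦10, 6↦10, 7↦4, 8↦3, 9↦7, 10↦5]  zeros at y ∈ ∅
  x = 2: [0↦7, 1↦1, 2↦9, 3↦9, 4↦1, 5↦7, 6↦5, 7↦6, 8↦10, 9↦6, 10↦5]  zeros at y ∈ ∅
  x = 3: [0↦6, 1↦6, 2↦7, 3↦9, 4↦1, 5↦5, 6↦10, 7↦5, 8↦1, 9↦9, 10↦7]  zeros at y ∈ ∅
  x = 4: [0↦6, 1↦10, 2↦2, 3↦4, 4↦5, 5↦5, 6↦4, 7↦2, 8↦10, 9↦6, 10↦1]  zeros at y ∈ ∅
  x = 5: [0↦8, 1↦3, 2↦6, 3↦6, 4↦3, 5↦8, 6↦10, 7↦9, 8↦5, 9↦9, 10↦10]  zeros at y ∈ ∅
  x = 6: [0↦2, 1↦8, 2↦9, 3↦5, 4↦7, 5↦4, 6↦7, 7↦5, 8↦9, 9↦8, 10↦2]  zeros at y ∈ ∅
  x = 7: [0↦0, 1↦4, 2↦1, 3↦2, 4↦7, 5↦5, 6↦7, 7↦2, 8↦1, 9↦4, 10↦0]  zeros at y ∈ {0, 10}
  x = 8: [0↦3, 1↦3, 2↦5, 3↦9, 4↦4, 5↦1, 6↦0, 7↦1, 8↦4, 9↦9, 10↦5]  zeros at y ∈ {6}
  x = 9: [0↦1, 1↦6, 2↦0, 3↦5, 4↦10, 5↦4, 6↦9, 7↦3, 8↦8, 9↦2, 10↦7]  zeros at y ∈ {2}
  x = 10: [0↦6, 1↦3, 2↦9, 3↦2, 4↦4, 5↦4, 6↦2, 7↦9, 8↦3, 9↦6, 10↦7]  zeros at y ∈ ∅
Collecting zeros: affine points = {(0, 2), (0, 9), (7, 0), (7, 10), (8, 6), (9, 2)}.
Total count |C(F_11)_aff| = 6.


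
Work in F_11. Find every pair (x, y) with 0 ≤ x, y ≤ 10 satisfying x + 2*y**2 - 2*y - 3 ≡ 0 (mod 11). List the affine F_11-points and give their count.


Affine F_11-points: {(1, 4), (1, 8), (2, 3), (2, 9), (3, 0), (3, 1), (7, 5), (7, 7), (9, 6), (10, 2), (10, 10)}; count = 11.

For each of the 121 pairs (x, y) ∈ F_11², evaluate f(x, y) mod 11. Record the zeros.
  x = 0: [0↦8, 1↦8, 2↦1, 3↦9, 4↦10, 5↦4, 6↦2, 7↦4, 8↦10, 9↦9, 10↦1]  zeros at y ∈ ∅
  x = 1: [0↦9, 1↦9, 2↦2, 3↦10, 4↦0, 5↦5, 6↦3, 7↦5, 8↦0, 9↦10, 10↦2]  zeros at y ∈ {4, 8}
  x = 2: [0↦10, 1↦10, 2↦3, 3↦0, 4↦1, 5↦6, 6↦4, 7↦6, 8↦1, 9↦0, 10↦3]  zeros at y ∈ {3, 9}
  x = 3: [0↦0, 1↦0, 2↦4, 3↦1, 4↦2, 5↦7, 6↦5, 7↦7, 8↦2, 9↦1, 10↦4]  zeros at y ∈ {0, 1}
  x = 4: [0↦1, 1↦1, 2↦5, 3↦2, 4↦3, 5↦8, 6↦6, 7↦8, 8↦3, 9↦2, 10↦5]  zeros at y ∈ ∅
  x = 5: [0↦2, 1↦2, 2↦6, 3↦3, 4↦4, 5↦9, 6↦7, 7↦9, 8↦4, 9↦3, 10↦6]  zeros at y ∈ ∅
  x = 6: [0↦3, 1↦3, 2↦7, 3↦4, 4↦5, 5↦10, 6↦8, 7↦10, 8↦5, 9↦4, 10↦7]  zeros at y ∈ ∅
  x = 7: [0↦4, 1↦4, 2↦8, 3↦5, 4↦6, 5↦0, 6↦9, 7↦0, 8↦6, 9↦5, 10↦8]  zeros at y ∈ {5, 7}
  x = 8: [0↦5, 1↦5, 2↦9, 3↦6, 4↦7, 5↦1, 6↦10, 7↦1, 8↦7, 9↦6, 10↦9]  zeros at y ∈ ∅
  x = 9: [0↦6, 1↦6, 2↦10, 3↦7, 4↦8, 5↦2, 6↦0, 7↦2, 8↦8, 9↦7, 10↦10]  zeros at y ∈ {6}
  x = 10: [0↦7, 1↦7, 2↦0, 3↦8, 4↦9, 5↦3, 6↦1, 7↦3, 8↦9, 9↦8, 10↦0]  zeros at y ∈ {2, 10}
Collecting zeros: affine points = {(1, 4), (1, 8), (2, 3), (2, 9), (3, 0), (3, 1), (7, 5), (7, 7), (9, 6), (10, 2), (10, 10)}.
Total count |C(F_11)_aff| = 11.


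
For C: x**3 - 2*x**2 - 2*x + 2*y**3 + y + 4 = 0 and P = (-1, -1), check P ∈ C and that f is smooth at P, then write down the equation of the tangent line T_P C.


Tangent line at P: 5*x + 7*y + 12 = 0.

Step 1: f(-1, -1) = 0, so P lies on C.
Step 2: partial derivatives
  f_x(x, y) = 3*x**2 - 4*x - 2, f_y(x, y) = 6*y**2 + 1.
  f_x(P) = 5, f_y(P) = 7 (gradient nonzero, so P is smooth).
Step 3: tangent line at P: 5·(x − -1) + 7·(y − -1) = 0.
Expanding: 5*x + 7*y + 12 = 0.


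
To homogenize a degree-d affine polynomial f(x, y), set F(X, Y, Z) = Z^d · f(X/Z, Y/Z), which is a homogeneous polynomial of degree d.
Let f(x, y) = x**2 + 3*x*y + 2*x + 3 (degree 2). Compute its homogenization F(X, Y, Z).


F(X, Y, Z) = X**2 + 3*X*Y + 2*X*Z + 3*Z**2

deg(f) = 2.
Substitute x = X/Z, y = Y/Z into f, then multiply by Z^2.
  monomial 1·x^2·y^0 ↦ 1·X^2·Y^0·Z^0.
  monomial 3·x^1·y^1 ↦ 3·X^1·Y^1·Z^0.
  monomial 2·x^1·y^0 ↦ 2·X^1·Y^0·Z^1.
  monomial 3·x^0·y^0 ↦ 3·X^0·Y^0·Z^2.
Collecting: F(X, Y, Z) = X**2 + 3*X*Y + 2*X*Z + 3*Z**2.


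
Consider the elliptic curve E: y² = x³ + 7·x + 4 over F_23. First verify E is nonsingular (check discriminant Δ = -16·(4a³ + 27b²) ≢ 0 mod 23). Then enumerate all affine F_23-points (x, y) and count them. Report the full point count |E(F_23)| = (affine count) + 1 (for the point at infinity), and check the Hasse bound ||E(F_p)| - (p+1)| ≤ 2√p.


Affine points = {(0, 2), (0, 21), (1, 9), (1, 14), (2, 7), (2, 16), (3, 11), (3, 12), (4, 2), (4, 21), (5, 7), (5, 16), (6, 3), (6, 20), (10, 4), (10, 19), (11, 3), (11, 20), (16, 7), (16, 16), (19, 2), (19, 21), (20, 5), (20, 18)}; affine count = 24; |E(F_23)| = 25.

Discriminant check: Δ ∝ 4a³ + 27b² = 4·7³ + 27·4² = 4·343 + 27·16 ≡ 10 (mod 23). Nonzero ⇒ E is nonsingular.
For each x ∈ F_23, compute rhs = x³ + 7·x + 4 mod 23, then count y ∈ F_23 with y² ≡ rhs.
  x = 0: rhs = 4, matching y values: 2, 21 (2 points).
  x = 1: rhs = 12, matching y values: 9, 14 (2 points).
  x = 2: rhs = 3, matching y values: 7, 16 (2 points).
  x = 3: rhs = 6, matching y values: 11, 12 (2 points).
  x = 4: rhs = 4, matching y values: 2, 21 (2 points).
  x = 5: rhs = 3, matching y values: 7, 16 (2 points).
  x = 6: rhs = 9, matching y values: 3, 20 (2 points).
  x = 7: rhs = 5, matching y values: none (0 points).
  x = 8: rhs = 20, matching y values: none (0 points).
  x = 9: rhs = 14, matching y values: none (0 points).
  x = 10: rhs = 16, matching y values: 4, 19 (2 points).
  x = 11: rhs = 9, matching y values: 3, 20 (2 points).
  x = 12: rhs = 22, matching y values: none (0 points).
  x = 13: rhs = 15, matching y values: none (0 points).
  x = 14: rhs = 17, matching y values: none (0 points).
  x = 15: rhs = 11, matching y values: none (0 points).
  x = 16: rhs = 3, matching y values: 7, 16 (2 points).
  x = 17: rhs = 22, matching y values: none (0 points).
  x = 18: rhs = 5, matching y values: none (0 points).
  x = 19: rhs = 4, matching y values: 2, 21 (2 points).
  x = 20: rhs = 2, matching y values: 5, 18 (2 points).
  x = 21: rhs = 5, matching y values: none (0 points).
  x = 22: rhs = 19, matching y values: none (0 points).
Total affine count: 24.
Full point count |E(F_23)| = 24 + 1 = 25.
Hasse bound: |25 − (23+1)| = |1| = 1 ≤ 2√23 ≈ 9.5917 ✓.


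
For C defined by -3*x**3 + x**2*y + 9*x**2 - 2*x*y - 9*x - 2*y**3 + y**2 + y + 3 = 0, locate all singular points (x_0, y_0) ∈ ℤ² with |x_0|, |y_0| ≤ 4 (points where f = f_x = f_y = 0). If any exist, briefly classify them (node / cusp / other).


Singular points: {(1, 0)}; classification: cusp.

Compute partial derivatives:
  f_x = -9*x**2 + 2*x*y + 18*x - 2*y - 9.
  f_y = x**2 - 2*x - 6*y**2 + 2*y + 1.
Scan x_0 ∈ {−4, ..., 4}. For each x_0, f_y(x_0, y) is a polynomial in y; find its integer roots y ∈ {−4, ..., 4}, then test f_x and f at those candidates.
  x = -4: f_y(-4, y) = -6*y**2 + 2*y + 25; no integer root y with |y| ≤ 4.
  x = -3: f_y(-3, y) = -6*y**2 + 2*y + 16; no integer root y with |y| ≤ 4.
  x = -2: f_y(-2, y) = -6*y**2 + 2*y + 9; no integer root y with |y| ≤ 4.
  x = -1: f_y(-1, y) = -6*y**2 + 2*y + 4; vanishes at y ∈ {1}. (-1, 1): f_x = -40 ≠ 0.
  x = 0: f_y(0, y) = -6*y**2 + 2*y + 1; no integer root y with |y| ≤ 4.
  x = 1: f_y(1, y) = -6*y**2 + 2*y; vanishes at y ∈ {0}. (1, 0): f_x = 0, f = 0 — SINGULAR.
  x = 2: f_y(2, y) = -6*y**2 + 2*y + 1; no integer root y with |y| ≤ 4.
  x = 3: f_y(3, y) = -6*y**2 + 2*y + 4; vanishes at y ∈ {1}. (3, 1): f_x = -32 ≠ 0.
  x = 4: f_y(4, y) = -6*y**2 + 2*y + 9; no integer root y with |y| ≤ 4.
Only singular point on the grid: (1, 0).
Classify: substitute x = 1 + u, y = 0 + v and expand: f = -3*u**3 + u**2*v - 2*v**3 + v**2.
No constant or linear terms (consistent with a singular point). Quadratic part: v**2. Cubic part: -3*u**3 + u**2*v - 2*v**3.
The quadratic part v**2 is a perfect square, so there is a single (double) tangent line v = 0, i.e. y = 0. Restricting the cubic part to that line (v = 0) leaves -3*u**3 ≠ 0, so f is not divisible by v and the branch is v² ≈ 3*u**3 to lowest order — this is a cusp.
Classification: cusp.


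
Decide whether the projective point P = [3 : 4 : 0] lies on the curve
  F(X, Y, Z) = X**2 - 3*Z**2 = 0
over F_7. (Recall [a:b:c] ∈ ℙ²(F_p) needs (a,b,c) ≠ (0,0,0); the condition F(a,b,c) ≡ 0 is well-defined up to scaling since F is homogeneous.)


F(3,4,0) ≡ 2 (mod 7); P is NOT on the curve.

Evaluate F(3, 4, 0) term-by-term (mod 7).
  X**2 ↦ 1·9·1·1 = 9
  -3*Z**2 ↦ -3·1·1·0 = 0
Sum: F(3, 4, 0) = (9) + (0) = 9.
Reducing mod 7: 9 ≡ 2 (mod 7).
Since F(a, b, c) ≡ 2 ≠ 0 (mod 7), P does NOT lie on the curve.


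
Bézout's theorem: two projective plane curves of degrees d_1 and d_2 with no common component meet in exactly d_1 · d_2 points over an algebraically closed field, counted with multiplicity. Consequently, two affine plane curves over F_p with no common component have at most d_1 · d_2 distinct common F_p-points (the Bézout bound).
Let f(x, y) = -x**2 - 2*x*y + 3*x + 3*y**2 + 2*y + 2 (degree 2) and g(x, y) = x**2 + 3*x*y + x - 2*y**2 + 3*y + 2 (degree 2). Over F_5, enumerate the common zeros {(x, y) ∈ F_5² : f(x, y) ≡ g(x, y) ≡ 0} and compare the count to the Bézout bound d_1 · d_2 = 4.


Common zeros: {(2, 1), (4, 1)}; count = 2; Bézout bound = 4.

deg(f) = 2, deg(g) = 2, so Bézout bound = 4.
Scan x ∈ F_5. For each x, list the y ∈ F_5 with f(x, y) ≡ 0 and those with g(x, y) ≡ 0 (mod 5); the common zeros in that column are the intersection.
  x = 0: f ≡ 0 at y ∈ {3}; g ≡ 0 at y ∈ {2}; common: ∅.
  x = 1: f ≡ 0 at y ∈ ∅; g ≡ 0 at y ∈ ∅; common: ∅.
  x = 2: f ≡ 0 at y ∈ {1, 3}; g ≡ 0 at y ∈ {1}; common: {1}.
  x = 3: f ≡ 0 at y ∈ ∅; g ≡ 0 at y ∈ {2, 4}; common: ∅.
  x = 4: f ≡ 0 at y ∈ {1}; g ≡ 0 at y ∈ {1, 4}; common: {1}.
Collecting: common zeros = {(2, 1), (4, 1)}, so the count is 2.
Comparison with the Bézout bound: 2 ≤ 4 = deg(f)·deg(g), as expected for curves with no common component (the affine F_5-count falls short of the bound because intersections may lie at infinity, over extension fields, or carry multiplicity).


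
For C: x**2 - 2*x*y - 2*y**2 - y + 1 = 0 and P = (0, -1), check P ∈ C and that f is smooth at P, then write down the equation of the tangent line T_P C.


Tangent line at P: 2*x + 3*y + 3 = 0.

Step 1: f(0, -1) = 0, so P lies on C.
Step 2: partial derivatives
  f_x(x, y) = 2*x - 2*y, f_y(x, y) = -2*x - 4*y - 1.
  f_x(P) = 2, f_y(P) = 3 (gradient nonzero, so P is smooth).
Step 3: tangent line at P: 2·(x − 0) + 3·(y − -1) = 0.
Expanding: 2*x + 3*y + 3 = 0.


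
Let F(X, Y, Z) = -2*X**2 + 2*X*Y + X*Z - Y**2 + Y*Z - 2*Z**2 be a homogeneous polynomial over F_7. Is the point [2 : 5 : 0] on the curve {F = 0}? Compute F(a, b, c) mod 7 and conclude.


F(2,5,0) ≡ 1 (mod 7); P is NOT on the curve.

Evaluate F(2, 5, 0) term-by-term (mod 7).
  -2*X**2 ↦ -2·4·1·1 = -8
  2*X*Y ↦ 2·2·5·1 = 20
  X*Z ↦ 1·2·1·0 = 0
  -Y**2 ↦ -1·1·25·1 = -25
  Y*Z ↦ 1·1·5·0 = 0
  -2*Z**2 ↦ -2·1·1·0 = 0
Sum: F(2, 5, 0) = (-8) + (20) + (0) + (-25) + (0) + (0) = -13.
Reducing mod 7: -13 ≡ 1 (mod 7).
Since F(a, b, c) ≡ 1 ≠ 0 (mod 7), P does NOT lie on the curve.


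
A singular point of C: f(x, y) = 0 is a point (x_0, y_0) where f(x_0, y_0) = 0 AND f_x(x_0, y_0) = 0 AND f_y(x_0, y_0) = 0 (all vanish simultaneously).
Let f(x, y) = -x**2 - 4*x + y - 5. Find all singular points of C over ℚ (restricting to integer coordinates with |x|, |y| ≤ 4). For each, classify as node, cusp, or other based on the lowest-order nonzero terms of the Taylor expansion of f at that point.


No singular points in the scanned grid; C is smooth there.

Compute partial derivatives:
  f_x = -2*x - 4.
  f_y = 1.
f_y = 1 is a nonzero constant, so f_y never vanishes: no point (x, y) can satisfy f = f_x = f_y = 0. In particular no (x, y) ∈ {−4, ..., 4}² is singular; the curve is smooth.


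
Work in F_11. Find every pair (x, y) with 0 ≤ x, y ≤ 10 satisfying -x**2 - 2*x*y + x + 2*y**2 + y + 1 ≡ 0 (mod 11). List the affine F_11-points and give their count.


Affine F_11-points: {(0, 2), (0, 3), (1, 8), (1, 9), (4, 0), (4, 9), (6, 3), (6, 8), (8, 0), (8, 2)}; count = 10.

For each of the 121 pairs (x, y) ∈ F_11², evaluate f(x, y) mod 11. Record the zeros.
  x = 0: [0↦1, 1↦4, 2↦0, 3↦0, 4↦4, 5↦1, 6↦2, 7↦7, 8↦5, 9↦7, 10↦2]  zeros at y ∈ {2, 3}
  x = 1: [0↦1, 1↦2, 2↦7, 3↦5, 4↦7, 5↦2, 6↦1, 7↦4, 8↦0, 9↦0, 10↦4]  zeros at y ∈ {8, 9}
  x = 2: [0↦10, 1↦9, 2↦1, 3↦8, 4↦8, 5↦1, 6↦9, 7↦10, 8↦4, 9↦2, 10↦4]  zeros at y ∈ ∅
  x = 3: [0↦6, 1↦3, 2↦4, 3↦9, 4↦7, 5↦9, 6↦4, 7↦3, 8↦6, 9↦2, 10↦2]  zeros at y ∈ ∅
  x = 4: [0↦0, 1↦6, 2↦5, 3↦8, 4↦4, 5↦4, 6↦8, 7↦5, 8↦6, 9↦0, 10↦9]  zeros at y ∈ {0, 9}
  x = 5: [0↦3, 1↦7, 2↦4, 3↦5, 4↦10, 5↦8, 6↦10, 7↦5, 8↦4, 9↦7, 10↦3]  zeros at y ∈ ∅
  x = 6: [0↦4, 1↦6, 2↦1, 3↦0, 4↦3, 5↦10, 6↦10, 7↦3, 8↦0, 9↦1, 10↦6]  zeros at y ∈ {3, 8}
  x = 7: [0↦3, 1↦3, 2↦7, 3↦4, 4↦5, 5↦10, 6↦8, 7↦10, 8↦5, 9↦4, 10↦7]  zeros at y ∈ ∅
  x = 8: [0↦0, 1↦9, 2↦0, 3↦6, 4↦5, 5↦8, 6↦4, 7↦4, 8↦8, 9↦5, 10↦6]  zeros at y ∈ {0, 2}
  x = 9: [0↦6, 1↦2, 2↦2, 3↦6, 4↦3, 5↦4, 6↦9, 7↦7, 8↦9, 9↦4, 10↦3]  zeros at y ∈ ∅
  x = 10: [0↦10, 1↦4, 2↦2, 3↦4, 4↦10, 5↦9, 6↦1, 7↦8, 8↦8, 9↦1, 10↦9]  zeros at y ∈ ∅
Collecting zeros: affine points = {(0, 2), (0, 3), (1, 8), (1, 9), (4, 0), (4, 9), (6, 3), (6, 8), (8, 0), (8, 2)}.
Total count |C(F_11)_aff| = 10.


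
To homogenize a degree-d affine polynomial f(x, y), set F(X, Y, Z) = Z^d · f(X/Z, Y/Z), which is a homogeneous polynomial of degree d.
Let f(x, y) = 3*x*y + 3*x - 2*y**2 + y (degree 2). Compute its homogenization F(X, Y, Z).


F(X, Y, Z) = 3*X*Y + 3*X*Z - 2*Y**2 + Y*Z

deg(f) = 2.
Substitute x = X/Z, y = Y/Z into f, then multiply by Z^2.
  monomial 3·x^1·y^1 ↦ 3·X^1·Y^1·Z^0.
  monomial 3·x^1·y^0 ↦ 3·X^1·Y^0·Z^1.
  monomial -2·x^0·y^2 ↦ -2·X^0·Y^2·Z^0.
  monomial 1·x^0·y^1 ↦ 1·X^0·Y^1·Z^1.
Collecting: F(X, Y, Z) = 3*X*Y + 3*X*Z - 2*Y**2 + Y*Z.


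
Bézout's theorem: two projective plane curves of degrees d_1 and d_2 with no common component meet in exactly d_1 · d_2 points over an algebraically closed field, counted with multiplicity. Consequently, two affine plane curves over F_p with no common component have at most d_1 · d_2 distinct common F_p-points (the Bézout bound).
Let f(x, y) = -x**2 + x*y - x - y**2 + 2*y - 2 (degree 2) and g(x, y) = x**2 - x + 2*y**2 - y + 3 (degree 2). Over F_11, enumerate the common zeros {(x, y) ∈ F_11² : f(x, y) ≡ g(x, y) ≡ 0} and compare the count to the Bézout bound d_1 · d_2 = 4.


Common zeros: {(6, 0)}; count = 1; Bézout bound = 4.

deg(f) = 2, deg(g) = 2, so Bézout bound = 4.
Scan x ∈ F_11. For each x, list the y ∈ F_11 with f(x, y) ≡ 0 and those with g(x, y) ≡ 0 (mod 11); the common zeros in that column are the intersection.
  x = 0: f ≡ 0 at y ∈ ∅; g ≡ 0 at y ∈ ∅; common: ∅.
  x = 1: f ≡ 0 at y ∈ {6, 8}; g ≡ 0 at y ∈ ∅; common: ∅.
  x = 2: f ≡ 0 at y ∈ ∅; g ≡ 0 at y ∈ {2, 4}; common: ∅.
  x = 3: f ≡ 0 at y ∈ ∅; g ≡ 0 at y ∈ ∅; common: ∅.
  x = 4: f ≡ 0 at y ∈ {0, 6}; g ≡ 0 at y ∈ ∅; common: ∅.
  x = 5: f ≡ 0 at y ∈ {2, 5}; g ≡ 0 at y ∈ {8, 9}; common: ∅.
  x = 6: f ≡ 0 at y ∈ {0, 8}; g ≡ 0 at y ∈ {0, 6}; common: {0}.
  x = 7: f ≡ 0 at y ∈ {2, 7}; g ≡ 0 at y ∈ {8, 9}; common: ∅.
  x = 8: f ≡ 0 at y ∈ ∅; g ≡ 0 at y ∈ ∅; common: ∅.
  x = 9: f ≡ 0 at y ∈ ∅; g ≡ 0 at y ∈ ∅; common: ∅.
  x = 10: f ≡ 0 at y ∈ {5, 7}; g ≡ 0 at y ∈ {2, 4}; common: ∅.
Collecting: common zeros = {(6, 0)}, so the count is 1.
Comparison with the Bézout bound: 1 ≤ 4 = deg(f)·deg(g), as expected for curves with no common component (the affine F_11-count falls short of the bound because intersections may lie at infinity, over extension fields, or carry multiplicity).


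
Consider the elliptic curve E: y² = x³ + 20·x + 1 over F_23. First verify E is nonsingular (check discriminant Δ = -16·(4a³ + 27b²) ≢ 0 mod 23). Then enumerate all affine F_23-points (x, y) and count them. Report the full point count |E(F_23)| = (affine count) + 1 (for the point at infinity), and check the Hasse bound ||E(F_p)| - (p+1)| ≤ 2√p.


Affine points = {(0, 1), (0, 22), (2, 7), (2, 16), (7, 1), (7, 22), (8, 11), (8, 12), (9, 6), (9, 17), (14, 9), (14, 14), (16, 1), (16, 22), (18, 11), (18, 12), (19, 8), (19, 15), (20, 11), (20, 12), (22, 7), (22, 16)}; affine count = 22; |E(F_23)| = 23.

Discriminant check: Δ ∝ 4a³ + 27b² = 4·20³ + 27·1² = 4·8000 + 27·1 ≡ 11 (mod 23). Nonzero ⇒ E is nonsingular.
For each x ∈ F_23, compute rhs = x³ + 20·x + 1 mod 23, then count y ∈ F_23 with y² ≡ rhs.
  x = 0: rhs = 1, matching y values: 1, 22 (2 points).
  x = 1: rhs = 22, matching y values: none (0 points).
  x = 2: rhs = 3, matching y values: 7, 16 (2 points).
  x = 3: rhs = 19, matching y values: none (0 points).
  x = 4: rhs = 7, matching y values: none (0 points).
  x = 5: rhs = 19, matching y values: none (0 points).
  x = 6: rhs = 15, matching y values: none (0 points).
  x = 7: rhs = 1, matching y values: 1, 22 (2 points).
  x = 8: rhs = 6, matching y values: 11, 12 (2 points).
  x = 9: rhs = 13, matching y values: 6, 17 (2 points).
  x = 10: rhs = 5, matching y values: none (0 points).
  x = 11: rhs = 11, matching y values: none (0 points).
  x = 12: rhs = 14, matching y values: none (0 points).
  x = 13: rhs = 20, matching y values: none (0 points).
  x = 14: rhs = 12, matching y values: 9, 14 (2 points).
  x = 15: rhs = 19, matching y values: none (0 points).
  x = 16: rhs = 1, matching y values: 1, 22 (2 points).
  x = 17: rhs = 10, matching y values: none (0 points).
  x = 18: rhs = 6, matching y values: 11, 12 (2 points).
  x = 19: rhs = 18, matching y values: 8, 15 (2 points).
  x = 20: rhs = 6, matching y values: 11, 12 (2 points).
  x = 21: rhs = 22, matching y values: none (0 points).
  x = 22: rhs = 3, matching y values: 7, 16 (2 points).
Total affine count: 22.
Full point count |E(F_23)| = 22 + 1 = 23.
Hasse bound: |23 − (23+1)| = |-1| = 1 ≤ 2√23 ≈ 9.5917 ✓.


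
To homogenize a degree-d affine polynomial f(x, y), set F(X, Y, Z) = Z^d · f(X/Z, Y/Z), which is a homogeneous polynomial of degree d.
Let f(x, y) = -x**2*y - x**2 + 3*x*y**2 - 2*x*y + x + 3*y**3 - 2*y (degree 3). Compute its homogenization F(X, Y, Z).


F(X, Y, Z) = -X**2*Y - X**2*Z + 3*X*Y**2 - 2*X*Y*Z + X*Z**2 + 3*Y**3 - 2*Y*Z**2

deg(f) = 3.
Substitute x = X/Z, y = Y/Z into f, then multiply by Z^3.
  monomial -1·x^2·y^1 ↦ -1·X^2·Y^1·Z^0.
  monomial -1·x^2·y^0 ↦ -1·X^2·Y^0·Z^1.
  monomial 3·x^1·y^2 ↦ 3·X^1·Y^2·Z^0.
  monomial -2·x^1·y^1 ↦ -2·X^1·Y^1·Z^1.
  monomial 1·x^1·y^0 ↦ 1·X^1·Y^0·Z^2.
  monomial 3·x^0·y^3 ↦ 3·X^0·Y^3·Z^0.
  monomial -2·x^0·y^1 ↦ -2·X^0·Y^1·Z^2.
Collecting: F(X, Y, Z) = -X**2*Y - X**2*Z + 3*X*Y**2 - 2*X*Y*Z + X*Z**2 + 3*Y**3 - 2*Y*Z**2.


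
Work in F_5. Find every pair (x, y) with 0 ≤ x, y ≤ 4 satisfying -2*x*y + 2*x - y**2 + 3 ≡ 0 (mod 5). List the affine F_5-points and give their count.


Affine F_5-points: {(1, 0), (1, 3), (2, 2), (2, 4)}; count = 4.

For each of the 25 pairs (x, y) ∈ F_5², evaluate f(x, y) mod 5. Record the zeros.
  x = 0: [0↦3, 1↦2, 2↦4, 3↦4, 4↦2]  zeros at y ∈ ∅
  x = 1: [0↦0, 1↦2, 2↦2, 3↦0, 4↦1]  zeros at y ∈ {0, 3}
  x = 2: [0↦2, 1↦2, 2↦0, 3↦1, 4↦0]  zeros at y ∈ {2, 4}
  x = 3: [0↦4, 1↦2, 2↦3, 3↦2, 4↦4]  zeros at y ∈ ∅
  x = 4: [0↦1, 1↦2, 2↦1, 3↦3, 4↦3]  zeros at y ∈ ∅
Collecting zeros: affine points = {(1, 0), (1, 3), (2, 2), (2, 4)}.
Total count |C(F_5)_aff| = 4.


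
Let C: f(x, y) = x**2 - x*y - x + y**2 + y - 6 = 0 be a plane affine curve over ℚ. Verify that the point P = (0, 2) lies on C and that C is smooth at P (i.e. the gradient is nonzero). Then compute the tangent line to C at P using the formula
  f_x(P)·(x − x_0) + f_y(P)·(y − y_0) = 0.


Tangent line at P: -3*x + 5*y - 10 = 0.

Step 1: f(0, 2) = 0, so P lies on C.
Step 2: partial derivatives
  f_x(x, y) = 2*x - y - 1, f_y(x, y) = -x + 2*y + 1.
  f_x(P) = -3, f_y(P) = 5 (gradient nonzero, so P is smooth).
Step 3: tangent line at P: -3·(x − 0) + 5·(y − 2) = 0.
Expanding: -3*x + 5*y - 10 = 0.


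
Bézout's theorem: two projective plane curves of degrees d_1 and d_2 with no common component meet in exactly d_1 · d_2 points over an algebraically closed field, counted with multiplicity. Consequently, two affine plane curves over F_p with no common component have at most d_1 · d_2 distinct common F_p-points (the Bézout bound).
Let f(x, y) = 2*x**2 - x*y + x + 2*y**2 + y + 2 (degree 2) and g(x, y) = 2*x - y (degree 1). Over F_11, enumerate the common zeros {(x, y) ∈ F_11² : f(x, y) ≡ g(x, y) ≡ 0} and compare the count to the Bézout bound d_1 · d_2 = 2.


Common zeros: {(6, 1)}; count = 1; Bézout bound = 2.

deg(f) = 2, deg(g) = 1, so Bézout bound = 2.
Scan x ∈ F_11. For each x, list the y ∈ F_11 with f(x, y) ≡ 0 and those with g(x, y) ≡ 0 (mod 11); the common zeros in that column are the intersection.
  x = 0: f ≡ 0 at y ∈ ∅; g ≡ 0 at y ∈ {0}; common: ∅.
  x = 1: f ≡ 0 at y ∈ {5, 6}; g ≡ 0 at y ∈ {2}; common: ∅.
  x = 2: f ≡ 0 at y ∈ {8, 9}; g ≡ 0 at y ∈ {4}; common: ∅.
  x = 3: f ≡ 0 at y ∈ ∅; g ≡ 0 at y ∈ {6}; common: ∅.
  x = 4: f ≡ 0 at y ∈ ∅; g ≡ 0 at y ∈ {8}; common: ∅.
  x = 5: f ≡ 0 at y ∈ {1}; g ≡ 0 at y ∈ {10}; common: ∅.
  x = 6: f ≡ 0 at y ∈ {1, 7}; g ≡ 0 at y ∈ {1}; common: {1}.
  x = 7: f ≡ 0 at y ∈ {6, 8}; g ≡ 0 at y ∈ {3}; common: ∅.
  x = 8: f ≡ 0 at y ∈ {2, 7}; g ≡ 0 at y ∈ {5}; common: ∅.
  x = 9: f ≡ 0 at y ∈ {2}; g ≡ 0 at y ∈ {7}; common: ∅.
  x = 10: f ≡ 0 at y ∈ ∅; g ≡ 0 at y ∈ {9}; common: ∅.
Collecting: common zeros = {(6, 1)}, so the count is 1.
Comparison with the Bézout bound: 1 ≤ 2 = deg(f)·deg(g), as expected for curves with no common component (the affine F_11-count falls short of the bound because intersections may lie at infinity, over extension fields, or carry multiplicity).


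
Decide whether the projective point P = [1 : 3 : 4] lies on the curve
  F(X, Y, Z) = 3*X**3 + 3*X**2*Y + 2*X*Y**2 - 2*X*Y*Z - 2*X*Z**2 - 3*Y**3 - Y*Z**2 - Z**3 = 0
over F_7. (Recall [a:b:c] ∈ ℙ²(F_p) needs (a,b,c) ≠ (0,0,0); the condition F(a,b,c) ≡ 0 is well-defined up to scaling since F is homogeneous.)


F(1,3,4) ≡ 5 (mod 7); P is NOT on the curve.

Evaluate F(1, 3, 4) term-by-term (mod 7).
  3*X**3 ↦ 3·1·1·1 = 3
  3*X**2*Y ↦ 3·1·3·1 = 9
  2*X*Y**2 ↦ 2·1·9·1 = 18
  -2*X*Y*Z ↦ -2·1·3·4 = -24
  -2*X*Z**2 ↦ -2·1·1·16 = -32
  -3*Y**3 ↦ -3·1·27·1 = -81
  -Y*Z**2 ↦ -1·1·3·16 = -48
  -Z**3 ↦ -1·1·1·64 = -64
Sum: F(1, 3, 4) = (3) + (9) + (18) + (-24) + (-32) + (-81) + (-48) + (-64) = -219.
Reducing mod 7: -219 ≡ 5 (mod 7).
Since F(a, b, c) ≡ 5 ≠ 0 (mod 7), P does NOT lie on the curve.


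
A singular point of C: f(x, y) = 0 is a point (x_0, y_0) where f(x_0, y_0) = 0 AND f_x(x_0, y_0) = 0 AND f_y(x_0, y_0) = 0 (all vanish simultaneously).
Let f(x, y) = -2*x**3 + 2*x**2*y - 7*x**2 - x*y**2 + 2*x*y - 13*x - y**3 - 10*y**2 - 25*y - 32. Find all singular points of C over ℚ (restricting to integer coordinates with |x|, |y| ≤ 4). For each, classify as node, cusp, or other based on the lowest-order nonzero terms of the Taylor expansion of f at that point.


Singular points: {(-2, -3)}; classification: node.

Compute partial derivatives:
  f_x = -6*x**2 + 4*x*y - 14*x - y**2 + 2*y - 13.
  f_y = 2*x**2 - 2*x*y + 2*x - 3*y**2 - 20*y - 25.
Scan x_0 ∈ {−4, ..., 4}. For each x_0, f_y(x_0, y) is a polynomial in y; find its integer roots y ∈ {−4, ..., 4}, then test f_x and f at those candidates.
  x = -4: f_y(-4, y) = -3*y**2 - 12*y - 1; no integer root y with |y| ≤ 4.
  x = -3: f_y(-3, y) = -3*y**2 - 14*y - 13; no integer root y with |y| ≤ 4.
  x = -2: f_y(-2, y) = -3*y**2 - 16*y - 21; vanishes at y ∈ {-3}. (-2, -3): f_x = 0, f = 0 — SINGULAR.
  x = -1: f_y(-1, y) = -3*y**2 - 18*y - 25; no integer root y with |y| ≤ 4.
  x = 0: f_y(0, y) = -3*y**2 - 20*y - 25; no integer root y with |y| ≤ 4.
  x = 1: f_y(1, y) = -3*y**2 - 22*y - 21; no integer root y with |y| ≤ 4.
  x = 2: f_y(2, y) = -3*y**2 - 24*y - 13; no integer root y with |y| ≤ 4.
  x = 3: f_y(3, y) = -3*y**2 - 26*y - 1; no integer root y with |y| ≤ 4.
  x = 4: f_y(4, y) = -3*y**2 - 28*y + 15; no integer root y with |y| ≤ 4.
Only singular point on the grid: (-2, -3).
Classify: substitute x = -2 + u, y = -3 + v and expand: f = -2*u**3 + 2*u**2*v - u**2 - u*v**2 - v**3 + v**2.
No constant or linear terms (consistent with a singular point). Quadratic part: -u**2 + v**2. Cubic part: -2*u**3 + 2*u**2*v - u*v**2 - v**3.
The quadratic part v**2 - u**2 = (v − u)(v + u) splits into two distinct linear factors, so there are two distinct tangent lines y − -3 = ±(x − -2) — this is a node (ordinary double point).
Classification: node.


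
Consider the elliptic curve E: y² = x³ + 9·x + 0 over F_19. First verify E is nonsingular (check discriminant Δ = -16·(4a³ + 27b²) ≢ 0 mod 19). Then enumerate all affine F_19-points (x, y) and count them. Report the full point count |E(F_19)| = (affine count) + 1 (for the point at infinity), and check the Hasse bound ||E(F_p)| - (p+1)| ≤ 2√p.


Affine points = {(0, 0), (2, 8), (2, 11), (3, 4), (3, 15), (4, 9), (4, 10), (6, 2), (6, 17), (7, 8), (7, 11), (10, 8), (10, 11), (11, 9), (11, 10), (14, 1), (14, 18), (18, 3), (18, 16)}; affine count = 19; |E(F_19)| = 20.

Discriminant check: Δ ∝ 4a³ + 27b² = 4·9³ + 27·0² = 4·729 + 27·0 ≡ 9 (mod 19). Nonzero ⇒ E is nonsingular.
For each x ∈ F_19, compute rhs = x³ + 9·x + 0 mod 19, then count y ∈ F_19 with y² ≡ rhs.
  x = 0: rhs = 0, matching y values: 0 (1 points).
  x = 1: rhs = 10, matching y values: none (0 points).
  x = 2: rhs = 7, matching y values: 8, 11 (2 points).
  x = 3: rhs = 16, matching y values: 4, 15 (2 points).
  x = 4: rhs = 5, matching y values: 9, 10 (2 points).
  x = 5: rhs = 18, matching y values: none (0 points).
  x = 6: rhs = 4, matching y values: 2, 17 (2 points).
  x = 7: rhs = 7, matching y values: 8, 11 (2 points).
  x = 8: rhs = 14, matching y values: none (0 points).
  x = 9: rhs = 12, matching y values: none (0 points).
  x = 10: rhs = 7, matching y values: 8, 11 (2 points).
  x = 11: rhs = 5, matching y values: 9, 10 (2 points).
  x = 12: rhs = 12, matching y values: none (0 points).
  x = 13: rhs = 15, matching y values: none (0 points).
  x = 14: rhs = 1, matching y values: 1, 18 (2 points).
  x = 15: rhs = 14, matching y values: none (0 points).
  x = 16: rhs = 3, matching y values: none (0 points).
  x = 17: rhs = 12, matching y values: none (0 points).
  x = 18: rhs = 9, matching y values: 3, 16 (2 points).
Total affine count: 19.
Full point count |E(F_19)| = 19 + 1 = 20.
Hasse bound: |20 − (19+1)| = |0| = 0 ≤ 2√19 ≈ 8.7178 ✓.
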